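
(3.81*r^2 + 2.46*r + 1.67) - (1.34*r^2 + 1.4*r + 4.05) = 2.47*r^2 + 1.06*r - 2.38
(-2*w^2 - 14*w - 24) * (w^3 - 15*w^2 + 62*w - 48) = -2*w^5 + 16*w^4 + 62*w^3 - 412*w^2 - 816*w + 1152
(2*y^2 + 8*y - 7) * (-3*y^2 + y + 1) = -6*y^4 - 22*y^3 + 31*y^2 + y - 7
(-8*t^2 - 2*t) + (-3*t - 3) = -8*t^2 - 5*t - 3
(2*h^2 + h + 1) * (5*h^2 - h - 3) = 10*h^4 + 3*h^3 - 2*h^2 - 4*h - 3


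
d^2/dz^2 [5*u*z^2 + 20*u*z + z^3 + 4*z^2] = 10*u + 6*z + 8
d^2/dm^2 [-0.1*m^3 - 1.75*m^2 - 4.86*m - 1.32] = -0.6*m - 3.5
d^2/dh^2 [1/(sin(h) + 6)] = (6*sin(h) + cos(h)^2 + 1)/(sin(h) + 6)^3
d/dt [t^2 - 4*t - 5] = 2*t - 4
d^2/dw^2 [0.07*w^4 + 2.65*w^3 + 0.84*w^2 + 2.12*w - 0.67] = 0.84*w^2 + 15.9*w + 1.68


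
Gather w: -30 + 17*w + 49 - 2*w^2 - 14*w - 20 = -2*w^2 + 3*w - 1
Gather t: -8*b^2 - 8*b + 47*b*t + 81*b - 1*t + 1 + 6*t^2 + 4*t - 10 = -8*b^2 + 73*b + 6*t^2 + t*(47*b + 3) - 9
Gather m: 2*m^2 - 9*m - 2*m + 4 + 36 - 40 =2*m^2 - 11*m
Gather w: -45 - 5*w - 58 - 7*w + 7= -12*w - 96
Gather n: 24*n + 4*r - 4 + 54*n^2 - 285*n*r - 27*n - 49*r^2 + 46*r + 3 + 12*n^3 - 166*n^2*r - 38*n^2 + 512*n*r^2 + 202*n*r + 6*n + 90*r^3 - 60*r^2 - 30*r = 12*n^3 + n^2*(16 - 166*r) + n*(512*r^2 - 83*r + 3) + 90*r^3 - 109*r^2 + 20*r - 1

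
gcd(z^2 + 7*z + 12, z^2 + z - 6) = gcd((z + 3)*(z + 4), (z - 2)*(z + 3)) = z + 3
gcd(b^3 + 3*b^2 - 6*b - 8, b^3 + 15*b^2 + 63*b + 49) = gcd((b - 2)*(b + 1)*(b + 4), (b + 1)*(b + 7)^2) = b + 1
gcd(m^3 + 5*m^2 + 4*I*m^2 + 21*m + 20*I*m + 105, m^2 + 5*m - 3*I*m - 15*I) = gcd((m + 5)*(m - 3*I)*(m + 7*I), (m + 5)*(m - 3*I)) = m^2 + m*(5 - 3*I) - 15*I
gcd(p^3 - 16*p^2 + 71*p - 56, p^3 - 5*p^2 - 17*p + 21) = p^2 - 8*p + 7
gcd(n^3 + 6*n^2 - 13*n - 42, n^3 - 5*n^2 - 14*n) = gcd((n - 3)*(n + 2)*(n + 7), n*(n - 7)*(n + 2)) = n + 2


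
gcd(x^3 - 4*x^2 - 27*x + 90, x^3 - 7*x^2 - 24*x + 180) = x^2 - x - 30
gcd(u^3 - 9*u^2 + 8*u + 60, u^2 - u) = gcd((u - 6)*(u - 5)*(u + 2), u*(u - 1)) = 1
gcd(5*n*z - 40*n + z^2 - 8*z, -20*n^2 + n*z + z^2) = 5*n + z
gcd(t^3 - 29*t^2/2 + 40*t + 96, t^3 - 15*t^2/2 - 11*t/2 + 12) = t^2 - 13*t/2 - 12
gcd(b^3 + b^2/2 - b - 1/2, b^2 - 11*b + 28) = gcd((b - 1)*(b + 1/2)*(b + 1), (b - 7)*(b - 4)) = 1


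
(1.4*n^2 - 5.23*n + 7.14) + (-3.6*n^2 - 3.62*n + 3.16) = -2.2*n^2 - 8.85*n + 10.3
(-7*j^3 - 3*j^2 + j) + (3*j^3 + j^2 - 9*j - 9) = -4*j^3 - 2*j^2 - 8*j - 9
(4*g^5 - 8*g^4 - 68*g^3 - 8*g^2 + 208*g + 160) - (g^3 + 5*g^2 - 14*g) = 4*g^5 - 8*g^4 - 69*g^3 - 13*g^2 + 222*g + 160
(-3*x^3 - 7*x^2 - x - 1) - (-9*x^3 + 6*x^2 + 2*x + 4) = 6*x^3 - 13*x^2 - 3*x - 5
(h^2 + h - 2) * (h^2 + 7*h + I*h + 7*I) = h^4 + 8*h^3 + I*h^3 + 5*h^2 + 8*I*h^2 - 14*h + 5*I*h - 14*I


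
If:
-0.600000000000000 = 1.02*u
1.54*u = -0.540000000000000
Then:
No Solution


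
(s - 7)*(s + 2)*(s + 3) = s^3 - 2*s^2 - 29*s - 42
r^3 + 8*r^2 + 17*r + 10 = (r + 1)*(r + 2)*(r + 5)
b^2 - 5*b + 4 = (b - 4)*(b - 1)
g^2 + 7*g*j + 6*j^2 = (g + j)*(g + 6*j)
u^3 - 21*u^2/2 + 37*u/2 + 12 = (u - 8)*(u - 3)*(u + 1/2)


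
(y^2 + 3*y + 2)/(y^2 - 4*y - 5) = (y + 2)/(y - 5)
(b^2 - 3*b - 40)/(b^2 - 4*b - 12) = (-b^2 + 3*b + 40)/(-b^2 + 4*b + 12)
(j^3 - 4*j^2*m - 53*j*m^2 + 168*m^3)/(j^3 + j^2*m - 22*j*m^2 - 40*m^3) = (j^3 - 4*j^2*m - 53*j*m^2 + 168*m^3)/(j^3 + j^2*m - 22*j*m^2 - 40*m^3)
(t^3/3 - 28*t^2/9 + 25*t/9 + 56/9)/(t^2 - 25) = (3*t^3 - 28*t^2 + 25*t + 56)/(9*(t^2 - 25))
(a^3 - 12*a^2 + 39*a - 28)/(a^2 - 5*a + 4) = a - 7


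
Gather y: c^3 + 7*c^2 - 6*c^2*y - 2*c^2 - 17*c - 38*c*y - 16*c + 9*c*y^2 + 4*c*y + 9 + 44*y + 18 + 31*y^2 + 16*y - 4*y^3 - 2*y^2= c^3 + 5*c^2 - 33*c - 4*y^3 + y^2*(9*c + 29) + y*(-6*c^2 - 34*c + 60) + 27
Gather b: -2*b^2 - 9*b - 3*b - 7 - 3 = -2*b^2 - 12*b - 10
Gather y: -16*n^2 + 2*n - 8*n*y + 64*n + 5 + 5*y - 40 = -16*n^2 + 66*n + y*(5 - 8*n) - 35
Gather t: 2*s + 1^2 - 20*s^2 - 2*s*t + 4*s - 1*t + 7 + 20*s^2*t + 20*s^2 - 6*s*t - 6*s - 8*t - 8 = t*(20*s^2 - 8*s - 9)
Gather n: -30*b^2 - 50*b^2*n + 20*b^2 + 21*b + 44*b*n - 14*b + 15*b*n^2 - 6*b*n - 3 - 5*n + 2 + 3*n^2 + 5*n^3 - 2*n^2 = -10*b^2 + 7*b + 5*n^3 + n^2*(15*b + 1) + n*(-50*b^2 + 38*b - 5) - 1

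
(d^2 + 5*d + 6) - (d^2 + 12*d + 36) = -7*d - 30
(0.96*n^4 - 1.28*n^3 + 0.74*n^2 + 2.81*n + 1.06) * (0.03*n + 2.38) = 0.0288*n^5 + 2.2464*n^4 - 3.0242*n^3 + 1.8455*n^2 + 6.7196*n + 2.5228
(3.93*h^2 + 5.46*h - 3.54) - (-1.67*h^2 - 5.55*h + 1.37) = 5.6*h^2 + 11.01*h - 4.91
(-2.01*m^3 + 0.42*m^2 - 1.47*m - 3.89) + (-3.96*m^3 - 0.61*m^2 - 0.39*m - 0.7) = -5.97*m^3 - 0.19*m^2 - 1.86*m - 4.59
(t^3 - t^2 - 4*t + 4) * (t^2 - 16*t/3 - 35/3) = t^5 - 19*t^4/3 - 31*t^3/3 + 37*t^2 + 76*t/3 - 140/3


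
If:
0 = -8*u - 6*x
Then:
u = -3*x/4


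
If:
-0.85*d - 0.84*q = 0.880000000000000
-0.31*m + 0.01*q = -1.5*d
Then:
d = -0.988235294117647*q - 1.03529411764706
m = -4.74952561669829*q - 5.00948766603416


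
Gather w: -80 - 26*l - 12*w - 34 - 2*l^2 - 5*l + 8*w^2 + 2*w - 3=-2*l^2 - 31*l + 8*w^2 - 10*w - 117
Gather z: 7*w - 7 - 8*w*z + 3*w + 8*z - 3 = 10*w + z*(8 - 8*w) - 10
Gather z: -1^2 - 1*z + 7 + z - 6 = 0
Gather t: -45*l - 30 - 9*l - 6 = -54*l - 36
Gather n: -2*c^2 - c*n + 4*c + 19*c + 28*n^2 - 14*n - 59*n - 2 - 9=-2*c^2 + 23*c + 28*n^2 + n*(-c - 73) - 11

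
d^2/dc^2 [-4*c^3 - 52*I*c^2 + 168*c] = -24*c - 104*I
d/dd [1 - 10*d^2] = -20*d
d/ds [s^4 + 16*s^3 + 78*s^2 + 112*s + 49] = 4*s^3 + 48*s^2 + 156*s + 112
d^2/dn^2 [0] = 0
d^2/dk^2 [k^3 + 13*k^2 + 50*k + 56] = 6*k + 26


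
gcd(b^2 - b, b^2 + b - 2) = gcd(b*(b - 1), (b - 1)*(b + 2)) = b - 1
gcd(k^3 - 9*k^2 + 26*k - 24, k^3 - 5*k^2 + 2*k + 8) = k^2 - 6*k + 8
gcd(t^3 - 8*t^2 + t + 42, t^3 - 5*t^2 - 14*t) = t^2 - 5*t - 14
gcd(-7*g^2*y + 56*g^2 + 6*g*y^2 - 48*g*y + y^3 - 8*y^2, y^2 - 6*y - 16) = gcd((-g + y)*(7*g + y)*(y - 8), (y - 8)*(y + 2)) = y - 8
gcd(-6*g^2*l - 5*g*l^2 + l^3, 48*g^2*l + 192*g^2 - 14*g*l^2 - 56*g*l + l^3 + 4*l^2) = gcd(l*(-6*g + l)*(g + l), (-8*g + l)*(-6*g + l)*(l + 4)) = 6*g - l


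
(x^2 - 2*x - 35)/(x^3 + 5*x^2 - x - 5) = (x - 7)/(x^2 - 1)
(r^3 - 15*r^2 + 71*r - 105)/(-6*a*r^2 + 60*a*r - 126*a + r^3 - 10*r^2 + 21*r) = (r - 5)/(-6*a + r)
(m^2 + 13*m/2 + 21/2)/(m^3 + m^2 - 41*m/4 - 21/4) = 2*(m + 3)/(2*m^2 - 5*m - 3)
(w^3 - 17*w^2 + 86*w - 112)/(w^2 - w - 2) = (w^2 - 15*w + 56)/(w + 1)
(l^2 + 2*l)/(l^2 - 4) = l/(l - 2)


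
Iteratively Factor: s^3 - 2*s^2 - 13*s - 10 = (s + 1)*(s^2 - 3*s - 10) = (s + 1)*(s + 2)*(s - 5)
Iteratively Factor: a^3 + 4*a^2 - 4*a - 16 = (a + 2)*(a^2 + 2*a - 8) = (a - 2)*(a + 2)*(a + 4)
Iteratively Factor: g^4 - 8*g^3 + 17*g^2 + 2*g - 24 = (g - 2)*(g^3 - 6*g^2 + 5*g + 12) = (g - 4)*(g - 2)*(g^2 - 2*g - 3) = (g - 4)*(g - 2)*(g + 1)*(g - 3)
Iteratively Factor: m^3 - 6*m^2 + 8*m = (m - 4)*(m^2 - 2*m) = (m - 4)*(m - 2)*(m)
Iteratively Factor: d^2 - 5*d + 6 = (d - 2)*(d - 3)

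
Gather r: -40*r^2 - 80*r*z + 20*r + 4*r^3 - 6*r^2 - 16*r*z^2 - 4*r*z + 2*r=4*r^3 - 46*r^2 + r*(-16*z^2 - 84*z + 22)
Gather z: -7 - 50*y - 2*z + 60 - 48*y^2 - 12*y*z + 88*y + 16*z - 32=-48*y^2 + 38*y + z*(14 - 12*y) + 21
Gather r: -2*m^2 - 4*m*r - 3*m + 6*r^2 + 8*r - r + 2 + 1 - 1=-2*m^2 - 3*m + 6*r^2 + r*(7 - 4*m) + 2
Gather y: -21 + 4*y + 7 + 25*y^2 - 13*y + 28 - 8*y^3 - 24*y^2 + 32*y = -8*y^3 + y^2 + 23*y + 14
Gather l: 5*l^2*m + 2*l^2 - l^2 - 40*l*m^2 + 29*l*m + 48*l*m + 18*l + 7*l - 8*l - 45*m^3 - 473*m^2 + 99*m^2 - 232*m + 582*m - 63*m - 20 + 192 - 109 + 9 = l^2*(5*m + 1) + l*(-40*m^2 + 77*m + 17) - 45*m^3 - 374*m^2 + 287*m + 72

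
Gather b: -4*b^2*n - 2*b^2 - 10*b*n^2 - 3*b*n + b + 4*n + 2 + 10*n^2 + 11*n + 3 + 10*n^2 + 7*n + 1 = b^2*(-4*n - 2) + b*(-10*n^2 - 3*n + 1) + 20*n^2 + 22*n + 6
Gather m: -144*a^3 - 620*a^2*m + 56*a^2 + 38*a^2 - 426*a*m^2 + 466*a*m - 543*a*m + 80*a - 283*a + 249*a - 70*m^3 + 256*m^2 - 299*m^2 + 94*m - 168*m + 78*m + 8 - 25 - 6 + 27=-144*a^3 + 94*a^2 + 46*a - 70*m^3 + m^2*(-426*a - 43) + m*(-620*a^2 - 77*a + 4) + 4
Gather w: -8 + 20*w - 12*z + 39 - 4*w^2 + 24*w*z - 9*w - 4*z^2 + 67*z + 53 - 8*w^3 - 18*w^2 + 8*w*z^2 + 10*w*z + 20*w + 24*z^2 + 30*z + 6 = -8*w^3 - 22*w^2 + w*(8*z^2 + 34*z + 31) + 20*z^2 + 85*z + 90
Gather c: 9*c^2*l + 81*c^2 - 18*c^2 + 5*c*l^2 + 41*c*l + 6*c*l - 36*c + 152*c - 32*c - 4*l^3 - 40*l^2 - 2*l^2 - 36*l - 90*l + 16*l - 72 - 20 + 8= c^2*(9*l + 63) + c*(5*l^2 + 47*l + 84) - 4*l^3 - 42*l^2 - 110*l - 84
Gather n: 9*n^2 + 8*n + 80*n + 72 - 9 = 9*n^2 + 88*n + 63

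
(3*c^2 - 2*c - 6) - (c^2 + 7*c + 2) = 2*c^2 - 9*c - 8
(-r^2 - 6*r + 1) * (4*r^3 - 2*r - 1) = -4*r^5 - 24*r^4 + 6*r^3 + 13*r^2 + 4*r - 1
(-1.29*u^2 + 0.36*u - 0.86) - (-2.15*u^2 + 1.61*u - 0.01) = 0.86*u^2 - 1.25*u - 0.85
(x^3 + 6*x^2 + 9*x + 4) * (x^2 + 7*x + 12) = x^5 + 13*x^4 + 63*x^3 + 139*x^2 + 136*x + 48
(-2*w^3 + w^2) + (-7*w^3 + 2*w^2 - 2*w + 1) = -9*w^3 + 3*w^2 - 2*w + 1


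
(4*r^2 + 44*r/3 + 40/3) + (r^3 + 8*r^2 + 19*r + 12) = r^3 + 12*r^2 + 101*r/3 + 76/3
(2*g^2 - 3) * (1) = 2*g^2 - 3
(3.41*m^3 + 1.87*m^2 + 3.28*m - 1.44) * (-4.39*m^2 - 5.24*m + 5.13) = -14.9699*m^5 - 26.0777*m^4 - 6.7047*m^3 - 1.2725*m^2 + 24.372*m - 7.3872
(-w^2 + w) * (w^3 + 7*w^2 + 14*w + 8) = -w^5 - 6*w^4 - 7*w^3 + 6*w^2 + 8*w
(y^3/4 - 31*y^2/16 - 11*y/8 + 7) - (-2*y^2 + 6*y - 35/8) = y^3/4 + y^2/16 - 59*y/8 + 91/8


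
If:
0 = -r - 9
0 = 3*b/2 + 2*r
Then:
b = 12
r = -9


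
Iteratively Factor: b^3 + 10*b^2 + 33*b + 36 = (b + 3)*(b^2 + 7*b + 12) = (b + 3)*(b + 4)*(b + 3)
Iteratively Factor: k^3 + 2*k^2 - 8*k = (k - 2)*(k^2 + 4*k) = k*(k - 2)*(k + 4)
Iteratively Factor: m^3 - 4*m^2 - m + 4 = (m - 1)*(m^2 - 3*m - 4) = (m - 1)*(m + 1)*(m - 4)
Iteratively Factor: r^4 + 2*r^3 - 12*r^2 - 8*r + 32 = (r - 2)*(r^3 + 4*r^2 - 4*r - 16) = (r - 2)*(r + 4)*(r^2 - 4) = (r - 2)^2*(r + 4)*(r + 2)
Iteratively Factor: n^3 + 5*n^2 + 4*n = (n + 4)*(n^2 + n) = (n + 1)*(n + 4)*(n)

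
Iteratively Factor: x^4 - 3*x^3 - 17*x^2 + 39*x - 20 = (x + 4)*(x^3 - 7*x^2 + 11*x - 5) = (x - 1)*(x + 4)*(x^2 - 6*x + 5) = (x - 1)^2*(x + 4)*(x - 5)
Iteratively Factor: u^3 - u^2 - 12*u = (u + 3)*(u^2 - 4*u) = (u - 4)*(u + 3)*(u)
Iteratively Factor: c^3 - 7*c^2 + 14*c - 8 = (c - 4)*(c^2 - 3*c + 2) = (c - 4)*(c - 2)*(c - 1)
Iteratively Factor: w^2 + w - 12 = (w + 4)*(w - 3)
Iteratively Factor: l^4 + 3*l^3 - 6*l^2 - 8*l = (l - 2)*(l^3 + 5*l^2 + 4*l) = l*(l - 2)*(l^2 + 5*l + 4) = l*(l - 2)*(l + 4)*(l + 1)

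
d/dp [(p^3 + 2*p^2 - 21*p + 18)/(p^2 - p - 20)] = (p^4 - 2*p^3 - 41*p^2 - 116*p + 438)/(p^4 - 2*p^3 - 39*p^2 + 40*p + 400)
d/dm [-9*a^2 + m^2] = 2*m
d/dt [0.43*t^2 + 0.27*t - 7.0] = 0.86*t + 0.27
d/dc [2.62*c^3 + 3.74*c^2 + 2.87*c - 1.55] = 7.86*c^2 + 7.48*c + 2.87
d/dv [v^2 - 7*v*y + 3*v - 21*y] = 2*v - 7*y + 3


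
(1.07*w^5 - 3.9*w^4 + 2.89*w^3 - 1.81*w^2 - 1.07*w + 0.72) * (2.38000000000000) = 2.5466*w^5 - 9.282*w^4 + 6.8782*w^3 - 4.3078*w^2 - 2.5466*w + 1.7136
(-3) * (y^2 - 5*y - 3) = -3*y^2 + 15*y + 9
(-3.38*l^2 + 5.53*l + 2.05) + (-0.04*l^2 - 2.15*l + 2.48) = -3.42*l^2 + 3.38*l + 4.53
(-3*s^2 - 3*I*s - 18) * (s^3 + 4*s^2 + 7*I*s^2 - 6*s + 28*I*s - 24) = -3*s^5 - 12*s^4 - 24*I*s^4 + 21*s^3 - 96*I*s^3 + 84*s^2 - 108*I*s^2 + 108*s - 432*I*s + 432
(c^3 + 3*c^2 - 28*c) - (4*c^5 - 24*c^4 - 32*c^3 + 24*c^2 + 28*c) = -4*c^5 + 24*c^4 + 33*c^3 - 21*c^2 - 56*c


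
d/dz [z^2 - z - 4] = 2*z - 1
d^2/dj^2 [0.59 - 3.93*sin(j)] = 3.93*sin(j)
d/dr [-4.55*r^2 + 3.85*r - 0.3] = 3.85 - 9.1*r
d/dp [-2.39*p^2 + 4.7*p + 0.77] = 4.7 - 4.78*p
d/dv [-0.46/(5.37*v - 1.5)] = 2.4702/(5.37*v - 1.5)^2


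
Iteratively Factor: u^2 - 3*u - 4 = (u + 1)*(u - 4)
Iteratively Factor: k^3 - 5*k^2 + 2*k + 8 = (k - 2)*(k^2 - 3*k - 4) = (k - 2)*(k + 1)*(k - 4)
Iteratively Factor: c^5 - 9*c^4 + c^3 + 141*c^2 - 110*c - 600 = (c + 2)*(c^4 - 11*c^3 + 23*c^2 + 95*c - 300) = (c - 5)*(c + 2)*(c^3 - 6*c^2 - 7*c + 60) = (c - 5)*(c - 4)*(c + 2)*(c^2 - 2*c - 15) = (c - 5)*(c - 4)*(c + 2)*(c + 3)*(c - 5)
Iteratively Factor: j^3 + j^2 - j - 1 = (j + 1)*(j^2 - 1) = (j - 1)*(j + 1)*(j + 1)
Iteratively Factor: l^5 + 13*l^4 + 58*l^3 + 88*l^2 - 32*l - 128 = (l + 4)*(l^4 + 9*l^3 + 22*l^2 - 32) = (l + 4)^2*(l^3 + 5*l^2 + 2*l - 8) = (l + 4)^3*(l^2 + l - 2) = (l - 1)*(l + 4)^3*(l + 2)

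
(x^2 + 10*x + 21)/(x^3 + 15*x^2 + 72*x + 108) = (x + 7)/(x^2 + 12*x + 36)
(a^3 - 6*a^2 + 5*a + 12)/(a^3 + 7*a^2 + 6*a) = (a^2 - 7*a + 12)/(a*(a + 6))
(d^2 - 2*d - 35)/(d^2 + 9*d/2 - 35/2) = 2*(d^2 - 2*d - 35)/(2*d^2 + 9*d - 35)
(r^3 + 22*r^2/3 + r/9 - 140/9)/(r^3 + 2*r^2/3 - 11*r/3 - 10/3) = (r^2 + 17*r/3 - 28/3)/(r^2 - r - 2)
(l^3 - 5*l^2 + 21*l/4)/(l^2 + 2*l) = (l^2 - 5*l + 21/4)/(l + 2)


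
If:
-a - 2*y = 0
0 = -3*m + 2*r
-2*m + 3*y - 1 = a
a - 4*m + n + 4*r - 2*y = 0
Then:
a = -2*y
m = 5*y/2 - 1/2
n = 1 - y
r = 15*y/4 - 3/4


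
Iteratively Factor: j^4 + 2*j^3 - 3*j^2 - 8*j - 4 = (j + 1)*(j^3 + j^2 - 4*j - 4) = (j + 1)*(j + 2)*(j^2 - j - 2) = (j + 1)^2*(j + 2)*(j - 2)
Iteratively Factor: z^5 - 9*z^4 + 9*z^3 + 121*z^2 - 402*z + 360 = (z - 3)*(z^4 - 6*z^3 - 9*z^2 + 94*z - 120) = (z - 3)*(z - 2)*(z^3 - 4*z^2 - 17*z + 60) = (z - 5)*(z - 3)*(z - 2)*(z^2 + z - 12) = (z - 5)*(z - 3)^2*(z - 2)*(z + 4)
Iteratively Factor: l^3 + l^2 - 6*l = (l)*(l^2 + l - 6) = l*(l - 2)*(l + 3)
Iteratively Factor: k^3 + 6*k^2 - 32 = (k + 4)*(k^2 + 2*k - 8) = (k + 4)^2*(k - 2)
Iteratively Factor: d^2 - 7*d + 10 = (d - 5)*(d - 2)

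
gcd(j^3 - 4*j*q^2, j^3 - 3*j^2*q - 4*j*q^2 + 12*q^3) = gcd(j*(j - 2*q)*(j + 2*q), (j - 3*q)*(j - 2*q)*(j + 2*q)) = -j^2 + 4*q^2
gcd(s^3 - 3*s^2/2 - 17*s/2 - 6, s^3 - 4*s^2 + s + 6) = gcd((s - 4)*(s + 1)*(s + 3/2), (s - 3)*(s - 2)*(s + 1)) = s + 1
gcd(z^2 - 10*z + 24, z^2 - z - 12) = z - 4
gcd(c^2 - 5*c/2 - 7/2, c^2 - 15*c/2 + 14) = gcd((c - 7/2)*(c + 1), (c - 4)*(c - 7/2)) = c - 7/2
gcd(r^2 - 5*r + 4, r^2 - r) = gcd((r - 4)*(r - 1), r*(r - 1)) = r - 1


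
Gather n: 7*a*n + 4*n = n*(7*a + 4)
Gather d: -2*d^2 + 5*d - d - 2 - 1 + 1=-2*d^2 + 4*d - 2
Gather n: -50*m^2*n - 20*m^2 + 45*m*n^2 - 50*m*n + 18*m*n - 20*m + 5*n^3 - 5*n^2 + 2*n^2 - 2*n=-20*m^2 - 20*m + 5*n^3 + n^2*(45*m - 3) + n*(-50*m^2 - 32*m - 2)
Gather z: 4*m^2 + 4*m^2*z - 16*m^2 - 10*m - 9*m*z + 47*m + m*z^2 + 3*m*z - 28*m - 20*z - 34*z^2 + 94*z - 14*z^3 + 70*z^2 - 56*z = -12*m^2 + 9*m - 14*z^3 + z^2*(m + 36) + z*(4*m^2 - 6*m + 18)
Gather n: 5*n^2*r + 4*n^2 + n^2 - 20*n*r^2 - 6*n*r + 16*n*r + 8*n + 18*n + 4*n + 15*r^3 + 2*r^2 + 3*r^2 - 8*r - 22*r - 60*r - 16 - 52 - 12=n^2*(5*r + 5) + n*(-20*r^2 + 10*r + 30) + 15*r^3 + 5*r^2 - 90*r - 80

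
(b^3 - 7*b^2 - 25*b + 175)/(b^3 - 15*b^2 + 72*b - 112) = (b^2 - 25)/(b^2 - 8*b + 16)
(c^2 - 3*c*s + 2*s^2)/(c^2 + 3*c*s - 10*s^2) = (c - s)/(c + 5*s)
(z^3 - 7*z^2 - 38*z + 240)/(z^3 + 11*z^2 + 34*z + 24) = (z^2 - 13*z + 40)/(z^2 + 5*z + 4)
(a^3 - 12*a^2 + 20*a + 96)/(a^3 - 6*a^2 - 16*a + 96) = (a^2 - 6*a - 16)/(a^2 - 16)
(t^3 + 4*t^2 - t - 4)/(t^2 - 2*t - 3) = (t^2 + 3*t - 4)/(t - 3)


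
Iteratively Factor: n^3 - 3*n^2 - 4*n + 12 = (n - 2)*(n^2 - n - 6) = (n - 3)*(n - 2)*(n + 2)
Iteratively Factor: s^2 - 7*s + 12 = (s - 3)*(s - 4)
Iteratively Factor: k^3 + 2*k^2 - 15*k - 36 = (k + 3)*(k^2 - k - 12) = (k - 4)*(k + 3)*(k + 3)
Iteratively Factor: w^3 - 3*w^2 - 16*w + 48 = (w - 4)*(w^2 + w - 12) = (w - 4)*(w - 3)*(w + 4)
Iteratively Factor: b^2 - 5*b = (b - 5)*(b)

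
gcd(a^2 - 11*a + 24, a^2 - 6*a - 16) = a - 8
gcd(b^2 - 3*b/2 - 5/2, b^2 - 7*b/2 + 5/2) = b - 5/2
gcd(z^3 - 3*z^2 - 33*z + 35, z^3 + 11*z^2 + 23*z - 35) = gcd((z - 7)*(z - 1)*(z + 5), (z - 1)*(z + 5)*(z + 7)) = z^2 + 4*z - 5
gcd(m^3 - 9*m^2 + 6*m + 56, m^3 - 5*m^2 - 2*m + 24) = m^2 - 2*m - 8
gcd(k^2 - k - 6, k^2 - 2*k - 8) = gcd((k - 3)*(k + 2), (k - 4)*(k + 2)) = k + 2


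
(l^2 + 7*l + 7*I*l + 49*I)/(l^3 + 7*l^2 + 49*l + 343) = 1/(l - 7*I)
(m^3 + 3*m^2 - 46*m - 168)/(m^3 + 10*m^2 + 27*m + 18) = (m^2 - 3*m - 28)/(m^2 + 4*m + 3)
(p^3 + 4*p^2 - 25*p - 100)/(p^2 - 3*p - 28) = (p^2 - 25)/(p - 7)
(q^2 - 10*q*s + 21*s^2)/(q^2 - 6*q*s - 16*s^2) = (-q^2 + 10*q*s - 21*s^2)/(-q^2 + 6*q*s + 16*s^2)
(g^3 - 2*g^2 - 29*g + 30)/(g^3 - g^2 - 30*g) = (g - 1)/g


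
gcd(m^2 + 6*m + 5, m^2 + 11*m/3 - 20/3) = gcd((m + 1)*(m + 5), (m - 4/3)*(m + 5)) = m + 5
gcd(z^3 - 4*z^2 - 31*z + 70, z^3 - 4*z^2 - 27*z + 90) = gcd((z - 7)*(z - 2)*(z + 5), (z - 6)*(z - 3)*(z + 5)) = z + 5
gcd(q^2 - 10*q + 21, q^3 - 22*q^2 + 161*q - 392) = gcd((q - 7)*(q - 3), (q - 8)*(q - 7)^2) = q - 7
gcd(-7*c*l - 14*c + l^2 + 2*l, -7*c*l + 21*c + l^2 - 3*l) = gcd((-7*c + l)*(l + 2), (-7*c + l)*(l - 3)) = 7*c - l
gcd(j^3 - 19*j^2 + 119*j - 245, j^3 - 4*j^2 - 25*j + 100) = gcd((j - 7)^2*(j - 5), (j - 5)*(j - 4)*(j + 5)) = j - 5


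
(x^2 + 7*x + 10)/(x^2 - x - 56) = (x^2 + 7*x + 10)/(x^2 - x - 56)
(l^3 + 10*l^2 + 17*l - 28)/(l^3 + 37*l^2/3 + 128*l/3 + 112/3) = 3*(l - 1)/(3*l + 4)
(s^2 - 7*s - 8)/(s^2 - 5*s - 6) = (s - 8)/(s - 6)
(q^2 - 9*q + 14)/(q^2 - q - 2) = (q - 7)/(q + 1)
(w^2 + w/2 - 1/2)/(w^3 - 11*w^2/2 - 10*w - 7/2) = (2*w - 1)/(2*w^2 - 13*w - 7)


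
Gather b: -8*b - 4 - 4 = -8*b - 8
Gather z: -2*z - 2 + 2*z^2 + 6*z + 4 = 2*z^2 + 4*z + 2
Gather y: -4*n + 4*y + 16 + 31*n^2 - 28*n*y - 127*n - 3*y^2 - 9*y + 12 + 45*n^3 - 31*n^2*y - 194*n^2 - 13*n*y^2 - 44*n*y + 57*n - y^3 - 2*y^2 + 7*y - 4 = 45*n^3 - 163*n^2 - 74*n - y^3 + y^2*(-13*n - 5) + y*(-31*n^2 - 72*n + 2) + 24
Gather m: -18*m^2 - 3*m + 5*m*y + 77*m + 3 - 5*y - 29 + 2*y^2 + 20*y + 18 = -18*m^2 + m*(5*y + 74) + 2*y^2 + 15*y - 8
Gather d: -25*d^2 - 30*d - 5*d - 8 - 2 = -25*d^2 - 35*d - 10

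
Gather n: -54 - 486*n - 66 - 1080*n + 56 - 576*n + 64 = -2142*n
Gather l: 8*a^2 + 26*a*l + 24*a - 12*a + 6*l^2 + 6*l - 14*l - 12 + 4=8*a^2 + 12*a + 6*l^2 + l*(26*a - 8) - 8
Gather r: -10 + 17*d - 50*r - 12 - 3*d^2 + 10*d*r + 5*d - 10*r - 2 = -3*d^2 + 22*d + r*(10*d - 60) - 24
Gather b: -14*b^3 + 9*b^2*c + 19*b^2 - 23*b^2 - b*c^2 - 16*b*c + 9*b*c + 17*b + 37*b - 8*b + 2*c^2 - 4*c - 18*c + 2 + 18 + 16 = -14*b^3 + b^2*(9*c - 4) + b*(-c^2 - 7*c + 46) + 2*c^2 - 22*c + 36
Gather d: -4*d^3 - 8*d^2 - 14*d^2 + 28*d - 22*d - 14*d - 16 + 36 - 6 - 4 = -4*d^3 - 22*d^2 - 8*d + 10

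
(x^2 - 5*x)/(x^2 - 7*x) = (x - 5)/(x - 7)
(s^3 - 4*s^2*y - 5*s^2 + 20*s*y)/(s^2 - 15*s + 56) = s*(s^2 - 4*s*y - 5*s + 20*y)/(s^2 - 15*s + 56)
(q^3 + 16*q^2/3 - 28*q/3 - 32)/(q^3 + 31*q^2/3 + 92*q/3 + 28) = (3*q - 8)/(3*q + 7)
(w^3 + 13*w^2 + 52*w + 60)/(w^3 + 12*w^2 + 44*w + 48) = (w + 5)/(w + 4)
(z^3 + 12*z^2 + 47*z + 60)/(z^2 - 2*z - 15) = (z^2 + 9*z + 20)/(z - 5)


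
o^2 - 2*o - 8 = (o - 4)*(o + 2)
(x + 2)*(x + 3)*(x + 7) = x^3 + 12*x^2 + 41*x + 42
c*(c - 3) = c^2 - 3*c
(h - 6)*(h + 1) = h^2 - 5*h - 6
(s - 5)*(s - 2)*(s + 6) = s^3 - s^2 - 32*s + 60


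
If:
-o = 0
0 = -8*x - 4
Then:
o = 0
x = -1/2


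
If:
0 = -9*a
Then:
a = 0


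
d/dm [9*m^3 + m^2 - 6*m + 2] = 27*m^2 + 2*m - 6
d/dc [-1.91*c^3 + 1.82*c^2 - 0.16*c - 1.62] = -5.73*c^2 + 3.64*c - 0.16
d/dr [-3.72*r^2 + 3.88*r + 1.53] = 3.88 - 7.44*r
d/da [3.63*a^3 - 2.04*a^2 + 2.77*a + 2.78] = 10.89*a^2 - 4.08*a + 2.77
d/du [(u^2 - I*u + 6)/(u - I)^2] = (-I*u - 13)/(u^3 - 3*I*u^2 - 3*u + I)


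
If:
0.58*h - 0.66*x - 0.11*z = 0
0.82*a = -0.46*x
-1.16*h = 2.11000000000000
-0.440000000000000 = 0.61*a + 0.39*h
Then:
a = 0.44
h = -1.82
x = -0.79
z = -4.87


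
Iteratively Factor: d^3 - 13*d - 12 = (d + 3)*(d^2 - 3*d - 4) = (d + 1)*(d + 3)*(d - 4)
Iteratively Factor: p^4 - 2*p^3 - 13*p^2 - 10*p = (p + 2)*(p^3 - 4*p^2 - 5*p) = p*(p + 2)*(p^2 - 4*p - 5) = p*(p + 1)*(p + 2)*(p - 5)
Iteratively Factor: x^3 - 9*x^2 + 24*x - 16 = (x - 4)*(x^2 - 5*x + 4) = (x - 4)*(x - 1)*(x - 4)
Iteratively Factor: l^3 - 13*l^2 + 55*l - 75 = (l - 3)*(l^2 - 10*l + 25) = (l - 5)*(l - 3)*(l - 5)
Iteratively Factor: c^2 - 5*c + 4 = (c - 4)*(c - 1)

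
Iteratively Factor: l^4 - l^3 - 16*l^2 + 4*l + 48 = (l + 3)*(l^3 - 4*l^2 - 4*l + 16) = (l - 2)*(l + 3)*(l^2 - 2*l - 8) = (l - 2)*(l + 2)*(l + 3)*(l - 4)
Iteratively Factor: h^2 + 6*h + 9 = (h + 3)*(h + 3)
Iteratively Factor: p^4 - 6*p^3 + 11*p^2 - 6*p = (p)*(p^3 - 6*p^2 + 11*p - 6) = p*(p - 1)*(p^2 - 5*p + 6) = p*(p - 3)*(p - 1)*(p - 2)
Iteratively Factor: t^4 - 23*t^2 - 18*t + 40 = (t - 5)*(t^3 + 5*t^2 + 2*t - 8) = (t - 5)*(t - 1)*(t^2 + 6*t + 8) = (t - 5)*(t - 1)*(t + 2)*(t + 4)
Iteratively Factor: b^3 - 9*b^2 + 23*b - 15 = (b - 3)*(b^2 - 6*b + 5) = (b - 3)*(b - 1)*(b - 5)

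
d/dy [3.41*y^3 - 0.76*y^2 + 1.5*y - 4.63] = 10.23*y^2 - 1.52*y + 1.5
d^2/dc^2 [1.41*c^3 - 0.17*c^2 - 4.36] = 8.46*c - 0.34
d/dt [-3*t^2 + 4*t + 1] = 4 - 6*t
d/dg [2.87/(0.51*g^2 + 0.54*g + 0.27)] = (-2.9274*g - 1.5498)/(0.51*g^2 + 0.54*g + 0.27)^2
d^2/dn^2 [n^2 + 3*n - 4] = 2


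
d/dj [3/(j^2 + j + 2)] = 3*(-2*j - 1)/(j^2 + j + 2)^2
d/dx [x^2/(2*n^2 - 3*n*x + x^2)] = x*(4*n^2 - 6*n*x + 2*x^2 + x*(3*n - 2*x))/(2*n^2 - 3*n*x + x^2)^2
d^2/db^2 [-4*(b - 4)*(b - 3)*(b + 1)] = 48 - 24*b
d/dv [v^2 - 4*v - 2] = 2*v - 4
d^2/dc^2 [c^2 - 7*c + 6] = 2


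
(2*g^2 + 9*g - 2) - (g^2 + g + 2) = g^2 + 8*g - 4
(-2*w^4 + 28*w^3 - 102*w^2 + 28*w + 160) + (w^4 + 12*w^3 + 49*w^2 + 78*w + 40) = -w^4 + 40*w^3 - 53*w^2 + 106*w + 200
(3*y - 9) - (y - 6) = 2*y - 3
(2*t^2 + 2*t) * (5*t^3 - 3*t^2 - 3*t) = 10*t^5 + 4*t^4 - 12*t^3 - 6*t^2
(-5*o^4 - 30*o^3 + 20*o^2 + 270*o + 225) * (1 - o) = 5*o^5 + 25*o^4 - 50*o^3 - 250*o^2 + 45*o + 225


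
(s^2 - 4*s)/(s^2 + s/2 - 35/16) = 16*s*(s - 4)/(16*s^2 + 8*s - 35)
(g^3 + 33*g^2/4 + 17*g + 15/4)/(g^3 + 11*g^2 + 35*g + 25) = (4*g^2 + 13*g + 3)/(4*(g^2 + 6*g + 5))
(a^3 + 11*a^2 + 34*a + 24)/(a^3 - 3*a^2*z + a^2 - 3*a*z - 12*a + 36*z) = (-a^2 - 7*a - 6)/(-a^2 + 3*a*z + 3*a - 9*z)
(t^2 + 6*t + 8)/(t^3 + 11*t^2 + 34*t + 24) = (t + 2)/(t^2 + 7*t + 6)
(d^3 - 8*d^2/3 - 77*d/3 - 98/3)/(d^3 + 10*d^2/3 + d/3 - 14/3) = (d - 7)/(d - 1)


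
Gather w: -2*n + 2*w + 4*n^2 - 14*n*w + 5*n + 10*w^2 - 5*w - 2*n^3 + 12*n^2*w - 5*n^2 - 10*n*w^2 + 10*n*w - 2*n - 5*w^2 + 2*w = -2*n^3 - n^2 + n + w^2*(5 - 10*n) + w*(12*n^2 - 4*n - 1)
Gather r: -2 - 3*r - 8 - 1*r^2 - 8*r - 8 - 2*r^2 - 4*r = -3*r^2 - 15*r - 18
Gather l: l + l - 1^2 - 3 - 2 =2*l - 6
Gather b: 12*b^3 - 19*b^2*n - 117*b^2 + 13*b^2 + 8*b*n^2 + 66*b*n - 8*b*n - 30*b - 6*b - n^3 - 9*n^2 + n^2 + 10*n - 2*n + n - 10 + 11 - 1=12*b^3 + b^2*(-19*n - 104) + b*(8*n^2 + 58*n - 36) - n^3 - 8*n^2 + 9*n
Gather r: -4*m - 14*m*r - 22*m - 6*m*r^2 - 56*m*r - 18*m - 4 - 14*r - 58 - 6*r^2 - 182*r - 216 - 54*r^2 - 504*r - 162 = -44*m + r^2*(-6*m - 60) + r*(-70*m - 700) - 440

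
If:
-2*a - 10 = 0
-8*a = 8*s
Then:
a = -5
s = 5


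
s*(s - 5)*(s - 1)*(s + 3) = s^4 - 3*s^3 - 13*s^2 + 15*s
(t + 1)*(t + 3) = t^2 + 4*t + 3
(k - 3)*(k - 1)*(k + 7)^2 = k^4 + 10*k^3 - 4*k^2 - 154*k + 147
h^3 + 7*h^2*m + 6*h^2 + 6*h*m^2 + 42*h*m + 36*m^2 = (h + 6)*(h + m)*(h + 6*m)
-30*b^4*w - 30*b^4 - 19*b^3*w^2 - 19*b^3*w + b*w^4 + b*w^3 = (-5*b + w)*(2*b + w)*(3*b + w)*(b*w + b)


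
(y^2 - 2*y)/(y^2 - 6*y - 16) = y*(2 - y)/(-y^2 + 6*y + 16)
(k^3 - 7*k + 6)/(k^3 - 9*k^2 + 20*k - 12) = (k + 3)/(k - 6)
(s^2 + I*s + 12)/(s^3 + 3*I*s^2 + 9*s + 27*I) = (s + 4*I)/(s^2 + 6*I*s - 9)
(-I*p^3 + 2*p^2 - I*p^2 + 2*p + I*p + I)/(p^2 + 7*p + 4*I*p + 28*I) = (-I*p^3 + p^2*(2 - I) + p*(2 + I) + I)/(p^2 + p*(7 + 4*I) + 28*I)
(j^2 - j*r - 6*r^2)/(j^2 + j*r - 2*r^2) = (-j + 3*r)/(-j + r)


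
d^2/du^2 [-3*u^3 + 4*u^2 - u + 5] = 8 - 18*u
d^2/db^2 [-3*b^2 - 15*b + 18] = -6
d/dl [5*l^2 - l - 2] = 10*l - 1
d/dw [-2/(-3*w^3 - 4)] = -18*w^2/(3*w^3 + 4)^2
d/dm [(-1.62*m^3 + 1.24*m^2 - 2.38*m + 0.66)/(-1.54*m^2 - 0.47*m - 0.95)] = (2.4948*m^4 + 1.5228*m^3 + 0.369*m^2 - 0.3232*m + 2.5712)/(2.3716*m^4 + 1.4476*m^3 + 3.1469*m^2 + 0.893*m + 0.9025)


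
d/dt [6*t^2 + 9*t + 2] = 12*t + 9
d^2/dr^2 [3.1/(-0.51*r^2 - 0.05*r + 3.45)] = (1.61262*r^2 + 0.1581*r - 3.1*(1.02*r + 0.05)*(2.04*r + 0.1) - 10.9089)/(0.51*r^2 + 0.05*r - 3.45)^3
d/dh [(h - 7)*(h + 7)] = 2*h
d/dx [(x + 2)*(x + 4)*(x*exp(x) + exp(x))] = (x^3 + 10*x^2 + 28*x + 22)*exp(x)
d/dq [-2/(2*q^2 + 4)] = 2*q/(q^2 + 2)^2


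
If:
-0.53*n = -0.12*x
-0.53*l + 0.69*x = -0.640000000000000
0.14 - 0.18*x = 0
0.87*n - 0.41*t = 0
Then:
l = 2.22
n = 0.18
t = 0.37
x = 0.78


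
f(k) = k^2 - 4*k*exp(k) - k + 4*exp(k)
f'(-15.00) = -31.00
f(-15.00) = 240.00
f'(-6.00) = -12.94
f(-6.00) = 42.07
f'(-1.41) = -2.44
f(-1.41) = 5.75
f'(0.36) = -2.34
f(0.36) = 3.44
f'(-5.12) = -11.12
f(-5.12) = 31.48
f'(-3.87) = -8.42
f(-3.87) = 19.25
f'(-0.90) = -1.34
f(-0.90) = 4.80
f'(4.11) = -994.74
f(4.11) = -745.40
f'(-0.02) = -0.96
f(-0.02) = 4.02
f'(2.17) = -72.68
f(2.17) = -38.45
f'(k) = -4*k*exp(k) + 2*k - 1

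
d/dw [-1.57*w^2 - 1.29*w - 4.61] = -3.14*w - 1.29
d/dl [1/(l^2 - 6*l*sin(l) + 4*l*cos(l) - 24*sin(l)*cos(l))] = 2*(2*l*sin(l) + 3*l*cos(l) - l + 3*sin(l) - 2*cos(l) + 12*cos(2*l))/((l - 6*sin(l))^2*(l + 4*cos(l))^2)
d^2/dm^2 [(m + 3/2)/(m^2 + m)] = (-m*(m + 1)*(6*m + 5) + (2*m + 1)^2*(2*m + 3))/(m^3*(m + 1)^3)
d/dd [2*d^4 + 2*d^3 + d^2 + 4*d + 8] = 8*d^3 + 6*d^2 + 2*d + 4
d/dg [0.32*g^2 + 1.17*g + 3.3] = 0.64*g + 1.17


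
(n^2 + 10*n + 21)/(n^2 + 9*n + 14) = (n + 3)/(n + 2)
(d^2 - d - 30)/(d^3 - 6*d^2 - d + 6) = (d + 5)/(d^2 - 1)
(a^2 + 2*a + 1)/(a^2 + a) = (a + 1)/a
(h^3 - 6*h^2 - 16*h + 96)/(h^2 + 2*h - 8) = (h^2 - 10*h + 24)/(h - 2)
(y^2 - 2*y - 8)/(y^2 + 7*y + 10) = (y - 4)/(y + 5)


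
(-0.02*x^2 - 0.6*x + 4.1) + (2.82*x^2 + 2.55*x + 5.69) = 2.8*x^2 + 1.95*x + 9.79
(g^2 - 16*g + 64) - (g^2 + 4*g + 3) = 61 - 20*g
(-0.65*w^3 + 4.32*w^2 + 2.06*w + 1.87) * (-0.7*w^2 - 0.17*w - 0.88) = 0.455*w^5 - 2.9135*w^4 - 1.6044*w^3 - 5.4608*w^2 - 2.1307*w - 1.6456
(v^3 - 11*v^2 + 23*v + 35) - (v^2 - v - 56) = v^3 - 12*v^2 + 24*v + 91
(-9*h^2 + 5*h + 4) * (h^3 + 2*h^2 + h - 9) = -9*h^5 - 13*h^4 + 5*h^3 + 94*h^2 - 41*h - 36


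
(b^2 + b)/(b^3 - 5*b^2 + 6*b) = (b + 1)/(b^2 - 5*b + 6)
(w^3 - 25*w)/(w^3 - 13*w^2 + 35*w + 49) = w*(w^2 - 25)/(w^3 - 13*w^2 + 35*w + 49)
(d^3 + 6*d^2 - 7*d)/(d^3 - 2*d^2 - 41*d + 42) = d*(d + 7)/(d^2 - d - 42)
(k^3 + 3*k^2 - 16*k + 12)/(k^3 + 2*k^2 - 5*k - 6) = (k^2 + 5*k - 6)/(k^2 + 4*k + 3)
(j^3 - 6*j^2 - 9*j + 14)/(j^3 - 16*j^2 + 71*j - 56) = (j + 2)/(j - 8)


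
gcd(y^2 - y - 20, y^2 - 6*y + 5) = y - 5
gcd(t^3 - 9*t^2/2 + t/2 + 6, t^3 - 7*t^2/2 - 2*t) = t - 4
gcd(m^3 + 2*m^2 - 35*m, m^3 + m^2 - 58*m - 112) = m + 7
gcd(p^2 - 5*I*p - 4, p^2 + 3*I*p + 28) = p - 4*I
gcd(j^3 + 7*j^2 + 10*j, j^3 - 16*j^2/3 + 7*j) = j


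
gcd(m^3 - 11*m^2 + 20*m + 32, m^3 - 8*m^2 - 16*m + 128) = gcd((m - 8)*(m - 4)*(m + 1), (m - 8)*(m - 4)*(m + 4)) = m^2 - 12*m + 32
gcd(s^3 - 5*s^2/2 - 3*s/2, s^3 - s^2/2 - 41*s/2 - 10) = s + 1/2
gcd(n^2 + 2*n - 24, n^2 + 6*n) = n + 6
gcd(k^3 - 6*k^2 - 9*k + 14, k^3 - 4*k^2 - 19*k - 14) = k^2 - 5*k - 14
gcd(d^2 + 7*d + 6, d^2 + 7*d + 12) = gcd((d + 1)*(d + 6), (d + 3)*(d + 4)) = 1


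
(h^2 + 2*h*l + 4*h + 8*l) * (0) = 0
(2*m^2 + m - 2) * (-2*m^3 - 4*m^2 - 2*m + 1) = -4*m^5 - 10*m^4 - 4*m^3 + 8*m^2 + 5*m - 2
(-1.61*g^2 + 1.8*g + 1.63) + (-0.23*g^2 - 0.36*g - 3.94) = -1.84*g^2 + 1.44*g - 2.31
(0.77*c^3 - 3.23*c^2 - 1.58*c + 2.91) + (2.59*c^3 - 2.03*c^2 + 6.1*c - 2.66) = 3.36*c^3 - 5.26*c^2 + 4.52*c + 0.25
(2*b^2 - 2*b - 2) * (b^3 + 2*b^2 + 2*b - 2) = 2*b^5 + 2*b^4 - 2*b^3 - 12*b^2 + 4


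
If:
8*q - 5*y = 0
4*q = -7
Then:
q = -7/4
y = -14/5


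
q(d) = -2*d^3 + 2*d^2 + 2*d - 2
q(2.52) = -16.27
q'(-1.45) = -16.42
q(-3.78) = 127.04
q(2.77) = -23.62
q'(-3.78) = -98.85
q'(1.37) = -3.78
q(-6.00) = 490.00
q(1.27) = -0.33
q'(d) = -6*d^2 + 4*d + 2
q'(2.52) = -26.02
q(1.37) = -0.65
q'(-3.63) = -91.58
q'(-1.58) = -19.30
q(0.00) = -2.00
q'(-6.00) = -238.00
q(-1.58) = 7.72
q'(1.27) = -2.60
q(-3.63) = 112.76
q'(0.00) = 2.00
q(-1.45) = 5.40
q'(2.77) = -32.96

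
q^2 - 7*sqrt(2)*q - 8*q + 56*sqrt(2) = (q - 8)*(q - 7*sqrt(2))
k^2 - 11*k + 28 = (k - 7)*(k - 4)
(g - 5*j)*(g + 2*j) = g^2 - 3*g*j - 10*j^2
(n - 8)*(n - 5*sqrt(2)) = n^2 - 8*n - 5*sqrt(2)*n + 40*sqrt(2)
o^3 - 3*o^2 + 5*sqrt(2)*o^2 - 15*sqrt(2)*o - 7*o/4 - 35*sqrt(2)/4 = (o - 7/2)*(o + 1/2)*(o + 5*sqrt(2))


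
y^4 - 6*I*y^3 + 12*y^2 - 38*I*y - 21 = (y - 7*I)*(y - I)^2*(y + 3*I)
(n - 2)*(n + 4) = n^2 + 2*n - 8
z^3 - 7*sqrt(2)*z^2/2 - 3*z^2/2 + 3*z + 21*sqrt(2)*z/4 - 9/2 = (z - 3/2)*(z - 3*sqrt(2))*(z - sqrt(2)/2)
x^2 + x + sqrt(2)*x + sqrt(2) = (x + 1)*(x + sqrt(2))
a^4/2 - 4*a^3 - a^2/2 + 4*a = a*(a/2 + 1/2)*(a - 8)*(a - 1)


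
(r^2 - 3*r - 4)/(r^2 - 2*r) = (r^2 - 3*r - 4)/(r*(r - 2))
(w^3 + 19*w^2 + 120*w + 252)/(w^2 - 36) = (w^2 + 13*w + 42)/(w - 6)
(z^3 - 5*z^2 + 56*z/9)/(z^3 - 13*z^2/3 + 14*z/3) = (z - 8/3)/(z - 2)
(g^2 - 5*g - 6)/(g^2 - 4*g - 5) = (g - 6)/(g - 5)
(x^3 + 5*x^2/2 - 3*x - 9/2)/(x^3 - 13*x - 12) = (x - 3/2)/(x - 4)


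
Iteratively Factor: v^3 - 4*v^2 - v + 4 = (v - 1)*(v^2 - 3*v - 4) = (v - 4)*(v - 1)*(v + 1)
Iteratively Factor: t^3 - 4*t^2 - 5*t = (t + 1)*(t^2 - 5*t) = (t - 5)*(t + 1)*(t)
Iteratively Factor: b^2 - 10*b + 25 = (b - 5)*(b - 5)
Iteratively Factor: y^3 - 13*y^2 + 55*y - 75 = (y - 3)*(y^2 - 10*y + 25) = (y - 5)*(y - 3)*(y - 5)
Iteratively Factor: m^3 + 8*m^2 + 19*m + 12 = (m + 1)*(m^2 + 7*m + 12) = (m + 1)*(m + 4)*(m + 3)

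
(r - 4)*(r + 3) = r^2 - r - 12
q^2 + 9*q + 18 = (q + 3)*(q + 6)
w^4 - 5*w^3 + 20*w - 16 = (w - 4)*(w - 2)*(w - 1)*(w + 2)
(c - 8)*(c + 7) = c^2 - c - 56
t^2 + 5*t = t*(t + 5)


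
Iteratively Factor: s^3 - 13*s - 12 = (s - 4)*(s^2 + 4*s + 3) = (s - 4)*(s + 1)*(s + 3)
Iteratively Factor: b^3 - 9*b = (b)*(b^2 - 9) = b*(b + 3)*(b - 3)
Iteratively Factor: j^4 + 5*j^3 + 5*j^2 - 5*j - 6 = (j - 1)*(j^3 + 6*j^2 + 11*j + 6) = (j - 1)*(j + 2)*(j^2 + 4*j + 3) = (j - 1)*(j + 2)*(j + 3)*(j + 1)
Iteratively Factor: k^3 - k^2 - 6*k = (k - 3)*(k^2 + 2*k) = (k - 3)*(k + 2)*(k)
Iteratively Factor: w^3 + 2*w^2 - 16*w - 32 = (w - 4)*(w^2 + 6*w + 8) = (w - 4)*(w + 4)*(w + 2)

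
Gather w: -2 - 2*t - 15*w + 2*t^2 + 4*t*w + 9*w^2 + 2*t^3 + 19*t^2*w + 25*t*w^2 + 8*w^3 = 2*t^3 + 2*t^2 - 2*t + 8*w^3 + w^2*(25*t + 9) + w*(19*t^2 + 4*t - 15) - 2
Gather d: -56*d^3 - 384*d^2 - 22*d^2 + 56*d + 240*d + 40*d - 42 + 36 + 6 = -56*d^3 - 406*d^2 + 336*d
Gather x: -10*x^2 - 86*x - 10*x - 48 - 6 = -10*x^2 - 96*x - 54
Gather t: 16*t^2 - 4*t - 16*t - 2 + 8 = 16*t^2 - 20*t + 6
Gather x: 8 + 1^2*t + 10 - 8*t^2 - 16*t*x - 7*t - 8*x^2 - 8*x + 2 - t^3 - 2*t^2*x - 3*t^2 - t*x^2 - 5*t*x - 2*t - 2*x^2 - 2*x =-t^3 - 11*t^2 - 8*t + x^2*(-t - 10) + x*(-2*t^2 - 21*t - 10) + 20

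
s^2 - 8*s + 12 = (s - 6)*(s - 2)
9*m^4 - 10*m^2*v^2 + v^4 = (-3*m + v)*(-m + v)*(m + v)*(3*m + v)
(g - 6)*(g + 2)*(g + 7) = g^3 + 3*g^2 - 40*g - 84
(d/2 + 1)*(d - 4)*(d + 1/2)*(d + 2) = d^4/2 + d^3/4 - 6*d^2 - 11*d - 4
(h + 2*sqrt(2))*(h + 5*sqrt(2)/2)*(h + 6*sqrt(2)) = h^3 + 21*sqrt(2)*h^2/2 + 64*h + 60*sqrt(2)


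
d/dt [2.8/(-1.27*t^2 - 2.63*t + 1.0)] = (7.112*t + 7.364)/(1.27*t^2 + 2.63*t - 1.0)^2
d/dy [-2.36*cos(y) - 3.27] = 2.36*sin(y)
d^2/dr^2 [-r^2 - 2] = -2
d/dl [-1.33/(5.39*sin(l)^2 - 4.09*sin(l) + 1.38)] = (14.3374*sin(l) - 5.4397)*cos(l)/(5.39*sin(l)^2 - 4.09*sin(l) + 1.38)^2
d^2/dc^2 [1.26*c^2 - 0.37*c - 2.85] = 2.52000000000000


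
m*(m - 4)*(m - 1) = m^3 - 5*m^2 + 4*m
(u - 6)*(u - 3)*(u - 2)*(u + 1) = u^4 - 10*u^3 + 25*u^2 - 36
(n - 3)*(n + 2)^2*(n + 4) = n^4 + 5*n^3 - 4*n^2 - 44*n - 48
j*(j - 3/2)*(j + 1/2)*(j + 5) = j^4 + 4*j^3 - 23*j^2/4 - 15*j/4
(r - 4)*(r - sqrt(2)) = r^2 - 4*r - sqrt(2)*r + 4*sqrt(2)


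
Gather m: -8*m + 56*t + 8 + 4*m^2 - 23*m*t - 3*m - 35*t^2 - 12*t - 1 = 4*m^2 + m*(-23*t - 11) - 35*t^2 + 44*t + 7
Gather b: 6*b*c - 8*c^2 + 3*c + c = 6*b*c - 8*c^2 + 4*c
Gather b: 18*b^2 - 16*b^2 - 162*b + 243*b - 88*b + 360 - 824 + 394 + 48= 2*b^2 - 7*b - 22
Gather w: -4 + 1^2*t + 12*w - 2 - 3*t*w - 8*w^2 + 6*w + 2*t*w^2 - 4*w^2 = t + w^2*(2*t - 12) + w*(18 - 3*t) - 6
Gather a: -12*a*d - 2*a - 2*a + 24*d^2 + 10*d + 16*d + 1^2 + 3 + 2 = a*(-12*d - 4) + 24*d^2 + 26*d + 6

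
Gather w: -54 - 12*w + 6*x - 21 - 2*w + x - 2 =-14*w + 7*x - 77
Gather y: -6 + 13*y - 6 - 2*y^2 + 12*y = -2*y^2 + 25*y - 12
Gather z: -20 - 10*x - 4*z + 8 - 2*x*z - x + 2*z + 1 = -11*x + z*(-2*x - 2) - 11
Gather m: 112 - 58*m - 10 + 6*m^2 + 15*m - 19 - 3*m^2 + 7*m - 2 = 3*m^2 - 36*m + 81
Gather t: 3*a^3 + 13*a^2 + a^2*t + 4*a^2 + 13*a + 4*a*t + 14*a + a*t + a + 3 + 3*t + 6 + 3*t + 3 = 3*a^3 + 17*a^2 + 28*a + t*(a^2 + 5*a + 6) + 12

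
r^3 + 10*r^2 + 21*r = r*(r + 3)*(r + 7)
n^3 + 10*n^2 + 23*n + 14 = (n + 1)*(n + 2)*(n + 7)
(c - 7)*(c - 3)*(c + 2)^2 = c^4 - 6*c^3 - 15*c^2 + 44*c + 84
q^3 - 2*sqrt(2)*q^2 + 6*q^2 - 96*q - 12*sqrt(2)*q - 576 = (q + 6)*(q - 8*sqrt(2))*(q + 6*sqrt(2))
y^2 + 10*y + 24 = (y + 4)*(y + 6)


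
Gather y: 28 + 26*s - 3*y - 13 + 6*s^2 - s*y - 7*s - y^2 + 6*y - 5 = 6*s^2 + 19*s - y^2 + y*(3 - s) + 10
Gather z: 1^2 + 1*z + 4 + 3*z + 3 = 4*z + 8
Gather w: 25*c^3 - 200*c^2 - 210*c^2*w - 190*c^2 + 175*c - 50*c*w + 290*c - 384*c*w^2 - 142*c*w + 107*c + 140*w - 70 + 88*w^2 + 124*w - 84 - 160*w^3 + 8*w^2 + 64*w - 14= 25*c^3 - 390*c^2 + 572*c - 160*w^3 + w^2*(96 - 384*c) + w*(-210*c^2 - 192*c + 328) - 168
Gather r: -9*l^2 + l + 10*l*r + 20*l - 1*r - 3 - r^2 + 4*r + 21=-9*l^2 + 21*l - r^2 + r*(10*l + 3) + 18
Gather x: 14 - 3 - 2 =9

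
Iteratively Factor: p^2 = (p)*(p)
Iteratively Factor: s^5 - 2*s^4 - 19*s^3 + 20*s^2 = (s - 1)*(s^4 - s^3 - 20*s^2) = s*(s - 1)*(s^3 - s^2 - 20*s) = s^2*(s - 1)*(s^2 - s - 20) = s^2*(s - 5)*(s - 1)*(s + 4)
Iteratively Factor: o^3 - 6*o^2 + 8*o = (o - 4)*(o^2 - 2*o) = (o - 4)*(o - 2)*(o)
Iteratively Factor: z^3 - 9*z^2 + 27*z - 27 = (z - 3)*(z^2 - 6*z + 9) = (z - 3)^2*(z - 3)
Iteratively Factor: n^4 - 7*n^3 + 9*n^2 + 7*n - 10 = (n - 2)*(n^3 - 5*n^2 - n + 5) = (n - 5)*(n - 2)*(n^2 - 1) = (n - 5)*(n - 2)*(n - 1)*(n + 1)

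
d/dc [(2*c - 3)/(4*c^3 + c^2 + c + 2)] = (8*c^3 + 2*c^2 + 2*c - (2*c - 3)*(12*c^2 + 2*c + 1) + 4)/(4*c^3 + c^2 + c + 2)^2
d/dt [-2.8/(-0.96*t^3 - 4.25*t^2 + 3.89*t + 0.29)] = (-8.064*t^2 - 23.8*t + 10.892)/(0.96*t^3 + 4.25*t^2 - 3.89*t - 0.29)^2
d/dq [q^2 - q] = 2*q - 1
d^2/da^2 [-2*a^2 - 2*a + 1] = -4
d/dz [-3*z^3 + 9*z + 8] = 9 - 9*z^2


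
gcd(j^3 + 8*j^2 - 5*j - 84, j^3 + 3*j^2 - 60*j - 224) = j^2 + 11*j + 28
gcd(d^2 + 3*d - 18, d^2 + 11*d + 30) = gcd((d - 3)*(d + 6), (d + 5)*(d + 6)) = d + 6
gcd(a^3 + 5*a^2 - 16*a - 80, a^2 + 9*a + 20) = a^2 + 9*a + 20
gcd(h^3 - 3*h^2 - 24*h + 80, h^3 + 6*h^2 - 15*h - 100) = h^2 + h - 20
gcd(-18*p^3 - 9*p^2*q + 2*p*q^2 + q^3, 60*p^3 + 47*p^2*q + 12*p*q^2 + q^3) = 3*p + q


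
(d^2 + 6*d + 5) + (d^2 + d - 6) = 2*d^2 + 7*d - 1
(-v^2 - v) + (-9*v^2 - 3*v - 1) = -10*v^2 - 4*v - 1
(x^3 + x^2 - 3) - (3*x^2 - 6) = x^3 - 2*x^2 + 3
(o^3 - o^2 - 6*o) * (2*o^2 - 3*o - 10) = 2*o^5 - 5*o^4 - 19*o^3 + 28*o^2 + 60*o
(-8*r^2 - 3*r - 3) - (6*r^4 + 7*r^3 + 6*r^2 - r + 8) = -6*r^4 - 7*r^3 - 14*r^2 - 2*r - 11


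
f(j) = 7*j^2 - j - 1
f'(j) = 14*j - 1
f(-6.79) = 328.52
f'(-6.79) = -96.06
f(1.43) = 11.88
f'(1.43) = 19.02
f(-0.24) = -0.36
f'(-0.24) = -4.36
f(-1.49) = 16.03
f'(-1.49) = -21.86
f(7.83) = 420.33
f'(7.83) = 108.62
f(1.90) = 22.37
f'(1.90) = 25.60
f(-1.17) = 9.75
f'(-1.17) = -17.38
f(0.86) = 3.32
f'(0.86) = 11.04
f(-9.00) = 575.00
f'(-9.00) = -127.00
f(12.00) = 995.00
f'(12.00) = 167.00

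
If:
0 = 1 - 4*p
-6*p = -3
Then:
No Solution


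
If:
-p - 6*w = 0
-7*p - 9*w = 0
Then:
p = 0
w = 0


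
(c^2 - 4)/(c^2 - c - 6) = (c - 2)/(c - 3)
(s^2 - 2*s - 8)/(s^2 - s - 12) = (s + 2)/(s + 3)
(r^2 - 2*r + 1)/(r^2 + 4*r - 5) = (r - 1)/(r + 5)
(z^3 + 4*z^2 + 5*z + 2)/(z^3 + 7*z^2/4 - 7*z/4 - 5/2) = 4*(z + 1)/(4*z - 5)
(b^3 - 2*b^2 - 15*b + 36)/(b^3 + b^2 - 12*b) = (b - 3)/b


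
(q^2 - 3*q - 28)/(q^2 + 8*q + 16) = (q - 7)/(q + 4)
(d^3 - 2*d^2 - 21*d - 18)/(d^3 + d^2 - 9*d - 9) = (d - 6)/(d - 3)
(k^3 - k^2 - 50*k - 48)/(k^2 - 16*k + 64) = (k^2 + 7*k + 6)/(k - 8)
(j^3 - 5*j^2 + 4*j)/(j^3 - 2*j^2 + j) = (j - 4)/(j - 1)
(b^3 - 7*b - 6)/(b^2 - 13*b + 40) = (b^3 - 7*b - 6)/(b^2 - 13*b + 40)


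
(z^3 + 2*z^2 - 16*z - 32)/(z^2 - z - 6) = (z^2 - 16)/(z - 3)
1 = 1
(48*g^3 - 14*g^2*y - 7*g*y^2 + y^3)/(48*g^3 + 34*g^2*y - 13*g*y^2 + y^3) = (-6*g^2 + g*y + y^2)/(-6*g^2 - 5*g*y + y^2)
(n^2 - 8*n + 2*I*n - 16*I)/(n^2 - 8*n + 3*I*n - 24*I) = (n + 2*I)/(n + 3*I)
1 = 1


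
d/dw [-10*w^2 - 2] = -20*w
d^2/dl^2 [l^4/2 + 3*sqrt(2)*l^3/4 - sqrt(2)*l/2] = 3*l*(4*l + 3*sqrt(2))/2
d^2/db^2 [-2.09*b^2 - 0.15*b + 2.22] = -4.18000000000000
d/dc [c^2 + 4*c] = 2*c + 4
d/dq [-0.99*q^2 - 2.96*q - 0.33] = -1.98*q - 2.96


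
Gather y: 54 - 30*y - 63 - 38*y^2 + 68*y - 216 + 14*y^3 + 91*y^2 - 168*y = 14*y^3 + 53*y^2 - 130*y - 225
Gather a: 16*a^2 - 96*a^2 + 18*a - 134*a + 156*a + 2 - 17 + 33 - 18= -80*a^2 + 40*a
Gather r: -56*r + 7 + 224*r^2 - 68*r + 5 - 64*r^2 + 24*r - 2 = 160*r^2 - 100*r + 10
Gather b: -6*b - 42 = -6*b - 42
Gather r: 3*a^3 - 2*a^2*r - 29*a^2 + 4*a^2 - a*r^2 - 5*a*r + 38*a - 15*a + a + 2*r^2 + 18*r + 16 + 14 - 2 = 3*a^3 - 25*a^2 + 24*a + r^2*(2 - a) + r*(-2*a^2 - 5*a + 18) + 28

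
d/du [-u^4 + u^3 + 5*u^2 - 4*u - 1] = -4*u^3 + 3*u^2 + 10*u - 4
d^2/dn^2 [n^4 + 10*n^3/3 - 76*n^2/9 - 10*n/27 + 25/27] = 12*n^2 + 20*n - 152/9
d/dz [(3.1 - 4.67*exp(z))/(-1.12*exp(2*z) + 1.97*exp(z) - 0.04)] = (-5.2304*exp(2*z) + 6.944*exp(z) - 5.9202)*exp(z)/(1.2544*exp(4*z) - 4.4128*exp(3*z) + 3.9705*exp(2*z) - 0.1576*exp(z) + 0.0016)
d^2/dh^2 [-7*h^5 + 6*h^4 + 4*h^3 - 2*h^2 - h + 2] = -140*h^3 + 72*h^2 + 24*h - 4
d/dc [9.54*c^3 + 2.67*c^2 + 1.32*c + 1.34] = 28.62*c^2 + 5.34*c + 1.32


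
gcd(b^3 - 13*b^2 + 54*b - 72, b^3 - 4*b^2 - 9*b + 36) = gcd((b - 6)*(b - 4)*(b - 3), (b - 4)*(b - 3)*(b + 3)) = b^2 - 7*b + 12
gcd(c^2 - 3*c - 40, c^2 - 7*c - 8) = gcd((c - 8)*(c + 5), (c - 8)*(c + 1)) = c - 8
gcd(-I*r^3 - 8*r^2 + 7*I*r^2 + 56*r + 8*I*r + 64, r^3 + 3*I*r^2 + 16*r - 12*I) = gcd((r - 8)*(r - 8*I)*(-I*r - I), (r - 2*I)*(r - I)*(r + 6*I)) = 1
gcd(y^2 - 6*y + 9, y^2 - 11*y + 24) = y - 3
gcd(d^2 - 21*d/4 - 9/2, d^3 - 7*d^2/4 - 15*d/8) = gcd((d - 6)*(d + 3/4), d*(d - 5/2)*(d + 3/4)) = d + 3/4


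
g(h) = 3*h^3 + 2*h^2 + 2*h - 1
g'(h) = 9*h^2 + 4*h + 2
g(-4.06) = -176.92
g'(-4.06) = 134.11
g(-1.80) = -15.62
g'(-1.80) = 23.96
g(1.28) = 11.13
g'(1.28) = 21.87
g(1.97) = 33.64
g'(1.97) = 44.81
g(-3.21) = -86.04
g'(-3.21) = 81.90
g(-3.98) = -166.41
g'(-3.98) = 128.64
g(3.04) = 107.85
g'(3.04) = 97.33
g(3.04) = 107.85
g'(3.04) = 97.33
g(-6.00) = -589.00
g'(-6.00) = 302.00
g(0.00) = -1.00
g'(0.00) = 2.00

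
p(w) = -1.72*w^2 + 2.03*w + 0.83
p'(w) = 2.03 - 3.44*w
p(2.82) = -7.12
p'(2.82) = -7.67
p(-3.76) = -31.12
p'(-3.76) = 14.96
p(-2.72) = -17.42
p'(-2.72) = 11.39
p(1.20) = 0.79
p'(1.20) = -2.10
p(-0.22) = 0.30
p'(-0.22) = 2.79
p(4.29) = -22.12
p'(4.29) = -12.73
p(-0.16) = 0.46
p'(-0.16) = 2.58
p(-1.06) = -3.25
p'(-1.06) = 5.68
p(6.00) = -48.91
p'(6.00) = -18.61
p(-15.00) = -416.62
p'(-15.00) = 53.63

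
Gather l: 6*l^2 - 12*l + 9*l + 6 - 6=6*l^2 - 3*l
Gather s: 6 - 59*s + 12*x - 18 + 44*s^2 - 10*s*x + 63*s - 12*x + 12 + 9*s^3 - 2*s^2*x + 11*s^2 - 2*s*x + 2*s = 9*s^3 + s^2*(55 - 2*x) + s*(6 - 12*x)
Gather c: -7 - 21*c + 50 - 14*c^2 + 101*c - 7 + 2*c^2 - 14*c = -12*c^2 + 66*c + 36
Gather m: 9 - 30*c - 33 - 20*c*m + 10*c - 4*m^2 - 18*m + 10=-20*c - 4*m^2 + m*(-20*c - 18) - 14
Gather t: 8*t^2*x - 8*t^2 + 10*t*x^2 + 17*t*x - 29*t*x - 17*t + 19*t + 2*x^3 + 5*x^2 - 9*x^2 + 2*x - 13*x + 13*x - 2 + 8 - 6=t^2*(8*x - 8) + t*(10*x^2 - 12*x + 2) + 2*x^3 - 4*x^2 + 2*x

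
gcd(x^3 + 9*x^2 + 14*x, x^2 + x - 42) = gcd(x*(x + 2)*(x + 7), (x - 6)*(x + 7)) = x + 7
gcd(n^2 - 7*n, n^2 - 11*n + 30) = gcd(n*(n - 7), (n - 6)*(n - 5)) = 1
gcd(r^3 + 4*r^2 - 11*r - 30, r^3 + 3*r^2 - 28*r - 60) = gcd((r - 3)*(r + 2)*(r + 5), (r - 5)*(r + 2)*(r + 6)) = r + 2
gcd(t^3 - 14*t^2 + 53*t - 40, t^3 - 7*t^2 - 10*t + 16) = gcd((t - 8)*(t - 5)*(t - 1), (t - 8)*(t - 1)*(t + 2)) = t^2 - 9*t + 8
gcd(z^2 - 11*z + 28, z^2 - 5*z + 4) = z - 4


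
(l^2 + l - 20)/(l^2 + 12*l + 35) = (l - 4)/(l + 7)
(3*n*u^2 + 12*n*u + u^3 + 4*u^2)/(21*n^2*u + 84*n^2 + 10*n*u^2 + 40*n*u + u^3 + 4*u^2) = u/(7*n + u)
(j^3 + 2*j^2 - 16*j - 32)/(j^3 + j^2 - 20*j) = (j^2 + 6*j + 8)/(j*(j + 5))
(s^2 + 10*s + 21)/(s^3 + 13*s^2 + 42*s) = (s + 3)/(s*(s + 6))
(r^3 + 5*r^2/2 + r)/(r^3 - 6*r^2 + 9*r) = (r^2 + 5*r/2 + 1)/(r^2 - 6*r + 9)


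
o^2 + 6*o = o*(o + 6)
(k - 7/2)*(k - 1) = k^2 - 9*k/2 + 7/2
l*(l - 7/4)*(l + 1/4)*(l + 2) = l^4 + l^3/2 - 55*l^2/16 - 7*l/8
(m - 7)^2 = m^2 - 14*m + 49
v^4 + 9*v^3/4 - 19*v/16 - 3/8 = (v - 3/4)*(v + 1/2)^2*(v + 2)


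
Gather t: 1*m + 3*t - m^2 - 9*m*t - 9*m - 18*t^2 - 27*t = -m^2 - 8*m - 18*t^2 + t*(-9*m - 24)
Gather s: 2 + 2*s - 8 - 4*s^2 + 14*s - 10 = -4*s^2 + 16*s - 16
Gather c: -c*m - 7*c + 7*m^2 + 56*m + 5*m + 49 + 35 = c*(-m - 7) + 7*m^2 + 61*m + 84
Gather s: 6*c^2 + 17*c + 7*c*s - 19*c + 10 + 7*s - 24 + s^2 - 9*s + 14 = 6*c^2 - 2*c + s^2 + s*(7*c - 2)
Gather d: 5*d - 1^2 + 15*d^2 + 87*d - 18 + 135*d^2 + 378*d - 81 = 150*d^2 + 470*d - 100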